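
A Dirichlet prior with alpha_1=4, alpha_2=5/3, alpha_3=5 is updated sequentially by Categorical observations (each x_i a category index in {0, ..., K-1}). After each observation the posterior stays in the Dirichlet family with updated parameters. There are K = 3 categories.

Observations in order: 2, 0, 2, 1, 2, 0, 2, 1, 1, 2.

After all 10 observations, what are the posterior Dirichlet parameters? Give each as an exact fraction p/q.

obs 1: x=2 → posterior Dirichlet(4, 5/3, 6)
obs 2: x=0 → posterior Dirichlet(5, 5/3, 6)
obs 3: x=2 → posterior Dirichlet(5, 5/3, 7)
obs 4: x=1 → posterior Dirichlet(5, 8/3, 7)
obs 5: x=2 → posterior Dirichlet(5, 8/3, 8)
obs 6: x=0 → posterior Dirichlet(6, 8/3, 8)
obs 7: x=2 → posterior Dirichlet(6, 8/3, 9)
obs 8: x=1 → posterior Dirichlet(6, 11/3, 9)
obs 9: x=1 → posterior Dirichlet(6, 14/3, 9)
obs 10: x=2 → posterior Dirichlet(6, 14/3, 10)

alpha_1=6, alpha_2=14/3, alpha_3=10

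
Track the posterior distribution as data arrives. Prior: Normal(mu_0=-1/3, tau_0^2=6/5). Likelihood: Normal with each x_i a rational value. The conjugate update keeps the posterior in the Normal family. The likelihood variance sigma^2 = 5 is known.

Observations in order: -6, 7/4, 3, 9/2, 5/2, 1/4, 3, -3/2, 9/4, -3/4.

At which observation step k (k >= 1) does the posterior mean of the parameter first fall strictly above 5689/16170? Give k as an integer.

k = 5

obs 1: x=-6 → posterior Normal(-133/93, 30/31)
obs 2: x=7/4 → posterior Normal(-203/222, 30/37)
obs 3: x=3 → posterior Normal(-95/258, 30/43)
obs 4: x=9/2 → posterior Normal(67/294, 30/49)
obs 5: x=5/2 → posterior Normal(157/330, 6/11)
obs 6: x=1/4 → posterior Normal(83/183, 30/61)
obs 7: x=3 → posterior Normal(137/201, 30/67)
obs 8: x=-3/2 → posterior Normal(110/219, 30/73)
obs 9: x=9/4 → posterior Normal(301/474, 30/79)
obs 10: x=-3/4 → posterior Normal(137/255, 6/17)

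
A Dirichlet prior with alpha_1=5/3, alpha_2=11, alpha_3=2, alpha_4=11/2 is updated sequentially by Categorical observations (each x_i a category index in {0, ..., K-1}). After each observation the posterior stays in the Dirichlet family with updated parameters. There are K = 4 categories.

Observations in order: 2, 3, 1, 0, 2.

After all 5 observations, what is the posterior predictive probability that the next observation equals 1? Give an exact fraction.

72/151

obs 1: x=2 → posterior Dirichlet(5/3, 11, 3, 11/2)
obs 2: x=3 → posterior Dirichlet(5/3, 11, 3, 13/2)
obs 3: x=1 → posterior Dirichlet(5/3, 12, 3, 13/2)
obs 4: x=0 → posterior Dirichlet(8/3, 12, 3, 13/2)
obs 5: x=2 → posterior Dirichlet(8/3, 12, 4, 13/2)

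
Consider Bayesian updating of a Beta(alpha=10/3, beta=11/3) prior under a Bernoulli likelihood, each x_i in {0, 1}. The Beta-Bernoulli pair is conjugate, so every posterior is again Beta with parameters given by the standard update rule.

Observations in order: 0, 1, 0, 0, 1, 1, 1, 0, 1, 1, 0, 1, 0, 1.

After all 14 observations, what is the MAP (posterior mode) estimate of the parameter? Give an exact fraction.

obs 1: x=0 → posterior Beta(10/3, 14/3)
obs 2: x=1 → posterior Beta(13/3, 14/3)
obs 3: x=0 → posterior Beta(13/3, 17/3)
obs 4: x=0 → posterior Beta(13/3, 20/3)
obs 5: x=1 → posterior Beta(16/3, 20/3)
obs 6: x=1 → posterior Beta(19/3, 20/3)
obs 7: x=1 → posterior Beta(22/3, 20/3)
obs 8: x=0 → posterior Beta(22/3, 23/3)
obs 9: x=1 → posterior Beta(25/3, 23/3)
obs 10: x=1 → posterior Beta(28/3, 23/3)
obs 11: x=0 → posterior Beta(28/3, 26/3)
obs 12: x=1 → posterior Beta(31/3, 26/3)
obs 13: x=0 → posterior Beta(31/3, 29/3)
obs 14: x=1 → posterior Beta(34/3, 29/3)

31/57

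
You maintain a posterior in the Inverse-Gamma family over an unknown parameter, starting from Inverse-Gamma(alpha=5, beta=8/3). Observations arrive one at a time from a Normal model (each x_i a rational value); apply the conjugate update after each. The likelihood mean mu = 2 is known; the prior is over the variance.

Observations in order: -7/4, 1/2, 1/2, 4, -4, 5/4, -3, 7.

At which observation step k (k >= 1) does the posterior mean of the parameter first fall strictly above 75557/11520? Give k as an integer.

obs 1: x=-7/4 → posterior Inverse-Gamma(11/2, 931/96)
obs 2: x=1/2 → posterior Inverse-Gamma(6, 1039/96)
obs 3: x=1/2 → posterior Inverse-Gamma(13/2, 1147/96)
obs 4: x=4 → posterior Inverse-Gamma(7, 1339/96)
obs 5: x=-4 → posterior Inverse-Gamma(15/2, 3067/96)
obs 6: x=5/4 → posterior Inverse-Gamma(8, 1547/48)
obs 7: x=-3 → posterior Inverse-Gamma(17/2, 2147/48)
obs 8: x=7 → posterior Inverse-Gamma(9, 2747/48)

k = 8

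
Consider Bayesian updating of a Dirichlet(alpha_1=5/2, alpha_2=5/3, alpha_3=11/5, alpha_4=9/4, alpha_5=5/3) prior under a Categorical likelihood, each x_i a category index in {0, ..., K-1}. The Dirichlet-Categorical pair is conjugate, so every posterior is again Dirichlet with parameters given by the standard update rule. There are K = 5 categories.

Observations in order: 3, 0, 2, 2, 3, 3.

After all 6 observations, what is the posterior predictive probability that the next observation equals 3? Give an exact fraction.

obs 1: x=3 → posterior Dirichlet(5/2, 5/3, 11/5, 13/4, 5/3)
obs 2: x=0 → posterior Dirichlet(7/2, 5/3, 11/5, 13/4, 5/3)
obs 3: x=2 → posterior Dirichlet(7/2, 5/3, 16/5, 13/4, 5/3)
obs 4: x=2 → posterior Dirichlet(7/2, 5/3, 21/5, 13/4, 5/3)
obs 5: x=3 → posterior Dirichlet(7/2, 5/3, 21/5, 17/4, 5/3)
obs 6: x=3 → posterior Dirichlet(7/2, 5/3, 21/5, 21/4, 5/3)

315/977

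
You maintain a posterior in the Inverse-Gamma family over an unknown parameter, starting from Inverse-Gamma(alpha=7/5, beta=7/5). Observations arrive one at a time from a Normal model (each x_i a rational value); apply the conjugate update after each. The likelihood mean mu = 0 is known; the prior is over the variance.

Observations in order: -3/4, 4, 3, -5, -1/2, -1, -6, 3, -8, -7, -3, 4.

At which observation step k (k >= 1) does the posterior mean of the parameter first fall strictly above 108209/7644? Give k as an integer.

obs 1: x=-3/4 → posterior Inverse-Gamma(19/10, 269/160)
obs 2: x=4 → posterior Inverse-Gamma(12/5, 1549/160)
obs 3: x=3 → posterior Inverse-Gamma(29/10, 2269/160)
obs 4: x=-5 → posterior Inverse-Gamma(17/5, 4269/160)
obs 5: x=-1/2 → posterior Inverse-Gamma(39/10, 4289/160)
obs 6: x=-1 → posterior Inverse-Gamma(22/5, 4369/160)
obs 7: x=-6 → posterior Inverse-Gamma(49/10, 7249/160)
obs 8: x=3 → posterior Inverse-Gamma(27/5, 7969/160)
obs 9: x=-8 → posterior Inverse-Gamma(59/10, 13089/160)
obs 10: x=-7 → posterior Inverse-Gamma(32/5, 17009/160)
obs 11: x=-3 → posterior Inverse-Gamma(69/10, 17729/160)
obs 12: x=4 → posterior Inverse-Gamma(37/5, 19009/160)

k = 9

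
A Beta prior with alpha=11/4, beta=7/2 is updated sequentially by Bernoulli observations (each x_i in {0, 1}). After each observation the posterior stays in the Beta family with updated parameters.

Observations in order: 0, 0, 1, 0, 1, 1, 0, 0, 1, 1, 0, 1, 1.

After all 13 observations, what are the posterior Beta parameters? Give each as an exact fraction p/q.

alpha=39/4, beta=19/2

obs 1: x=0 → posterior Beta(11/4, 9/2)
obs 2: x=0 → posterior Beta(11/4, 11/2)
obs 3: x=1 → posterior Beta(15/4, 11/2)
obs 4: x=0 → posterior Beta(15/4, 13/2)
obs 5: x=1 → posterior Beta(19/4, 13/2)
obs 6: x=1 → posterior Beta(23/4, 13/2)
obs 7: x=0 → posterior Beta(23/4, 15/2)
obs 8: x=0 → posterior Beta(23/4, 17/2)
obs 9: x=1 → posterior Beta(27/4, 17/2)
obs 10: x=1 → posterior Beta(31/4, 17/2)
obs 11: x=0 → posterior Beta(31/4, 19/2)
obs 12: x=1 → posterior Beta(35/4, 19/2)
obs 13: x=1 → posterior Beta(39/4, 19/2)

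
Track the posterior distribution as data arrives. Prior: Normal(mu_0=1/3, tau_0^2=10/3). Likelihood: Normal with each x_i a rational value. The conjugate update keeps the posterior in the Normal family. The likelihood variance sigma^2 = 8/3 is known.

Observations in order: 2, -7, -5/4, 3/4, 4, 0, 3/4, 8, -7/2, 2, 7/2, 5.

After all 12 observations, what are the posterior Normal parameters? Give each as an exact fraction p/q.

obs 1: x=2 → posterior Normal(34/27, 40/27)
obs 2: x=-7 → posterior Normal(-71/42, 20/21)
obs 3: x=-5/4 → posterior Normal(-359/228, 40/57)
obs 4: x=3/4 → posterior Normal(-157/144, 5/9)
obs 5: x=4 → posterior Normal(-37/174, 40/87)
obs 6: x=0 → posterior Normal(-37/204, 20/51)
obs 7: x=3/4 → posterior Normal(-29/468, 40/117)
obs 8: x=8 → posterior Normal(41/48, 10/33)
obs 9: x=-7/2 → posterior Normal(241/588, 40/147)
obs 10: x=2 → posterior Normal(361/648, 20/81)
obs 11: x=7/2 → posterior Normal(571/708, 40/177)
obs 12: x=5 → posterior Normal(871/768, 5/24)

mu_0=871/768, tau_0^2=5/24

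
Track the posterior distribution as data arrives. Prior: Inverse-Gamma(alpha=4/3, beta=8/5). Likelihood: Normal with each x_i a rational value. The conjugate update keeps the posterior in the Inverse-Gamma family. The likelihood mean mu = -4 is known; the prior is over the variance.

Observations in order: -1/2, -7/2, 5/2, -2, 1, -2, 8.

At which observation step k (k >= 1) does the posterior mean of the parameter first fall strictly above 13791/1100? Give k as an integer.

obs 1: x=-1/2 → posterior Inverse-Gamma(11/6, 309/40)
obs 2: x=-7/2 → posterior Inverse-Gamma(7/3, 157/20)
obs 3: x=5/2 → posterior Inverse-Gamma(17/6, 1159/40)
obs 4: x=-2 → posterior Inverse-Gamma(10/3, 1239/40)
obs 5: x=1 → posterior Inverse-Gamma(23/6, 1739/40)
obs 6: x=-2 → posterior Inverse-Gamma(13/3, 1819/40)
obs 7: x=8 → posterior Inverse-Gamma(29/6, 4699/40)

k = 3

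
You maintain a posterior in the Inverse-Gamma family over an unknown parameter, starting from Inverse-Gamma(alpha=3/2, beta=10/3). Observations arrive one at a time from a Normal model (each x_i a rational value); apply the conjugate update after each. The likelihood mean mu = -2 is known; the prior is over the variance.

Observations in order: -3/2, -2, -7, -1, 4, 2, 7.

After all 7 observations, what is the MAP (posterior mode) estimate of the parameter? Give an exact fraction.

obs 1: x=-3/2 → posterior Inverse-Gamma(2, 83/24)
obs 2: x=-2 → posterior Inverse-Gamma(5/2, 83/24)
obs 3: x=-7 → posterior Inverse-Gamma(3, 383/24)
obs 4: x=-1 → posterior Inverse-Gamma(7/2, 395/24)
obs 5: x=4 → posterior Inverse-Gamma(4, 827/24)
obs 6: x=2 → posterior Inverse-Gamma(9/2, 1019/24)
obs 7: x=7 → posterior Inverse-Gamma(5, 1991/24)

1991/144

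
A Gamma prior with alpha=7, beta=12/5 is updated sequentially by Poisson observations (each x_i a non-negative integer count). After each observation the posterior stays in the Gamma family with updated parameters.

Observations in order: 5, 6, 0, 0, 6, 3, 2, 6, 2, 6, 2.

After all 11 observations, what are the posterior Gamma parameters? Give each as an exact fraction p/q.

alpha=45, beta=67/5

obs 1: x=5 → posterior Gamma(12, 17/5)
obs 2: x=6 → posterior Gamma(18, 22/5)
obs 3: x=0 → posterior Gamma(18, 27/5)
obs 4: x=0 → posterior Gamma(18, 32/5)
obs 5: x=6 → posterior Gamma(24, 37/5)
obs 6: x=3 → posterior Gamma(27, 42/5)
obs 7: x=2 → posterior Gamma(29, 47/5)
obs 8: x=6 → posterior Gamma(35, 52/5)
obs 9: x=2 → posterior Gamma(37, 57/5)
obs 10: x=6 → posterior Gamma(43, 62/5)
obs 11: x=2 → posterior Gamma(45, 67/5)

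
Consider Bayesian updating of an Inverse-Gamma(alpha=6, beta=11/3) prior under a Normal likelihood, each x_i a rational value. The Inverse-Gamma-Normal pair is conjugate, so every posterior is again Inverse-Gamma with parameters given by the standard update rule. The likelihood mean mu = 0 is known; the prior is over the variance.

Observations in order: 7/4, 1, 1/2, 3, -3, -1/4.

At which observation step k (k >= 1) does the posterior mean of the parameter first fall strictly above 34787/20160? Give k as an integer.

obs 1: x=7/4 → posterior Inverse-Gamma(13/2, 499/96)
obs 2: x=1 → posterior Inverse-Gamma(7, 547/96)
obs 3: x=1/2 → posterior Inverse-Gamma(15/2, 559/96)
obs 4: x=3 → posterior Inverse-Gamma(8, 991/96)
obs 5: x=-3 → posterior Inverse-Gamma(17/2, 1423/96)
obs 6: x=-1/4 → posterior Inverse-Gamma(9, 713/48)

k = 5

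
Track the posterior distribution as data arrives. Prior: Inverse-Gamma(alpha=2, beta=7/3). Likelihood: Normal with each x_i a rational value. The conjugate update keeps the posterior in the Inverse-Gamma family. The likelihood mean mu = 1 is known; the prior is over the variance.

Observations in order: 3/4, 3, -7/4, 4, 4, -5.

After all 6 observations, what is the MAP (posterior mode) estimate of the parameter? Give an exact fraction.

1687/288

obs 1: x=3/4 → posterior Inverse-Gamma(5/2, 227/96)
obs 2: x=3 → posterior Inverse-Gamma(3, 419/96)
obs 3: x=-7/4 → posterior Inverse-Gamma(7/2, 391/48)
obs 4: x=4 → posterior Inverse-Gamma(4, 607/48)
obs 5: x=4 → posterior Inverse-Gamma(9/2, 823/48)
obs 6: x=-5 → posterior Inverse-Gamma(5, 1687/48)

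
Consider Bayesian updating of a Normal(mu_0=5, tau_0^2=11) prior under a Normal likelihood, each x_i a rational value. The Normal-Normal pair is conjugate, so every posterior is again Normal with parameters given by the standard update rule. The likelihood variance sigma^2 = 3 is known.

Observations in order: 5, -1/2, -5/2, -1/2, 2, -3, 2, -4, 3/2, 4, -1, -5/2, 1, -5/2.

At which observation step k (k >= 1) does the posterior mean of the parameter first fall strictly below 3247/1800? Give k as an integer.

k = 3

obs 1: x=5 → posterior Normal(5, 33/14)
obs 2: x=-1/2 → posterior Normal(129/50, 33/25)
obs 3: x=-5/2 → posterior Normal(37/36, 11/12)
obs 4: x=-1/2 → posterior Normal(63/94, 33/47)
obs 5: x=2 → posterior Normal(107/116, 33/58)
obs 6: x=-3 → posterior Normal(41/138, 11/23)
obs 7: x=2 → posterior Normal(17/32, 33/80)
obs 8: x=-4 → posterior Normal(-3/182, 33/91)
obs 9: x=3/2 → posterior Normal(5/34, 11/34)
obs 10: x=4 → posterior Normal(59/113, 33/113)
obs 11: x=-1 → posterior Normal(12/31, 33/124)
obs 12: x=-5/2 → posterior Normal(41/270, 11/45)
obs 13: x=1 → posterior Normal(63/292, 33/146)
obs 14: x=-5/2 → posterior Normal(4/157, 33/157)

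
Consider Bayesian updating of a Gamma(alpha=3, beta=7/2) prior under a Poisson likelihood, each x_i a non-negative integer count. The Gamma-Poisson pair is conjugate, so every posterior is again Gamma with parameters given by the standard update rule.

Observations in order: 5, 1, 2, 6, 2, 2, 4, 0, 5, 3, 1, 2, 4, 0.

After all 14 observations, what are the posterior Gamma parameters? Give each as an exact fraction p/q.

obs 1: x=5 → posterior Gamma(8, 9/2)
obs 2: x=1 → posterior Gamma(9, 11/2)
obs 3: x=2 → posterior Gamma(11, 13/2)
obs 4: x=6 → posterior Gamma(17, 15/2)
obs 5: x=2 → posterior Gamma(19, 17/2)
obs 6: x=2 → posterior Gamma(21, 19/2)
obs 7: x=4 → posterior Gamma(25, 21/2)
obs 8: x=0 → posterior Gamma(25, 23/2)
obs 9: x=5 → posterior Gamma(30, 25/2)
obs 10: x=3 → posterior Gamma(33, 27/2)
obs 11: x=1 → posterior Gamma(34, 29/2)
obs 12: x=2 → posterior Gamma(36, 31/2)
obs 13: x=4 → posterior Gamma(40, 33/2)
obs 14: x=0 → posterior Gamma(40, 35/2)

alpha=40, beta=35/2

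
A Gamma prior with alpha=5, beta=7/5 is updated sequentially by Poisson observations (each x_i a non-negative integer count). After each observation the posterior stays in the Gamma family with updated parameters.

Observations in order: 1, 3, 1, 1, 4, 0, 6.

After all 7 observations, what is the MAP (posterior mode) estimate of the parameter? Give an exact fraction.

50/21

obs 1: x=1 → posterior Gamma(6, 12/5)
obs 2: x=3 → posterior Gamma(9, 17/5)
obs 3: x=1 → posterior Gamma(10, 22/5)
obs 4: x=1 → posterior Gamma(11, 27/5)
obs 5: x=4 → posterior Gamma(15, 32/5)
obs 6: x=0 → posterior Gamma(15, 37/5)
obs 7: x=6 → posterior Gamma(21, 42/5)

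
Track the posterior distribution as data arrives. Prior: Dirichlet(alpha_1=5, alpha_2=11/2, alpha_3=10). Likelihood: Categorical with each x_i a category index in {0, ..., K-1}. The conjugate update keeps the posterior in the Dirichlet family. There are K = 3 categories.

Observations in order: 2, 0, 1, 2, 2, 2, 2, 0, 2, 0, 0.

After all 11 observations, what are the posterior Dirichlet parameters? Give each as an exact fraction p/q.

obs 1: x=2 → posterior Dirichlet(5, 11/2, 11)
obs 2: x=0 → posterior Dirichlet(6, 11/2, 11)
obs 3: x=1 → posterior Dirichlet(6, 13/2, 11)
obs 4: x=2 → posterior Dirichlet(6, 13/2, 12)
obs 5: x=2 → posterior Dirichlet(6, 13/2, 13)
obs 6: x=2 → posterior Dirichlet(6, 13/2, 14)
obs 7: x=2 → posterior Dirichlet(6, 13/2, 15)
obs 8: x=0 → posterior Dirichlet(7, 13/2, 15)
obs 9: x=2 → posterior Dirichlet(7, 13/2, 16)
obs 10: x=0 → posterior Dirichlet(8, 13/2, 16)
obs 11: x=0 → posterior Dirichlet(9, 13/2, 16)

alpha_1=9, alpha_2=13/2, alpha_3=16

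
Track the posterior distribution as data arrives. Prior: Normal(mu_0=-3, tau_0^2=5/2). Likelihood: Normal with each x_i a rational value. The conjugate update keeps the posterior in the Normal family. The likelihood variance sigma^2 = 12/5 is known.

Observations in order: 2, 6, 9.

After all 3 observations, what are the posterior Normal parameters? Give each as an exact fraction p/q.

obs 1: x=2 → posterior Normal(-22/49, 60/49)
obs 2: x=6 → posterior Normal(64/37, 30/37)
obs 3: x=9 → posterior Normal(353/99, 20/33)

mu_0=353/99, tau_0^2=20/33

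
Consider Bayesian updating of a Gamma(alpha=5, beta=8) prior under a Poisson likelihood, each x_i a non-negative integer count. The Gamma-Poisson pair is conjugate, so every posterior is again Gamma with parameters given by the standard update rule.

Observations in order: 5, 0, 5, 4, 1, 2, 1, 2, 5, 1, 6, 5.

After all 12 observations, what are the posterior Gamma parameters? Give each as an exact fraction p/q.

obs 1: x=5 → posterior Gamma(10, 9)
obs 2: x=0 → posterior Gamma(10, 10)
obs 3: x=5 → posterior Gamma(15, 11)
obs 4: x=4 → posterior Gamma(19, 12)
obs 5: x=1 → posterior Gamma(20, 13)
obs 6: x=2 → posterior Gamma(22, 14)
obs 7: x=1 → posterior Gamma(23, 15)
obs 8: x=2 → posterior Gamma(25, 16)
obs 9: x=5 → posterior Gamma(30, 17)
obs 10: x=1 → posterior Gamma(31, 18)
obs 11: x=6 → posterior Gamma(37, 19)
obs 12: x=5 → posterior Gamma(42, 20)

alpha=42, beta=20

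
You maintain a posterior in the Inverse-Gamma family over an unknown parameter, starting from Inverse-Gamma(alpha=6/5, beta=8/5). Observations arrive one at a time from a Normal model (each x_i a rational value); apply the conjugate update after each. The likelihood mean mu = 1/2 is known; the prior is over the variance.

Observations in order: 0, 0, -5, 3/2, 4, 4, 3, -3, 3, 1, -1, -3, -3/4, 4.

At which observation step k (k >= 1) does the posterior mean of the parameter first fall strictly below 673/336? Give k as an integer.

obs 1: x=0 → posterior Inverse-Gamma(17/10, 69/40)
obs 2: x=0 → posterior Inverse-Gamma(11/5, 37/20)
obs 3: x=-5 → posterior Inverse-Gamma(27/10, 679/40)
obs 4: x=3/2 → posterior Inverse-Gamma(16/5, 699/40)
obs 5: x=4 → posterior Inverse-Gamma(37/10, 118/5)
obs 6: x=4 → posterior Inverse-Gamma(21/5, 1189/40)
obs 7: x=3 → posterior Inverse-Gamma(47/10, 657/20)
obs 8: x=-3 → posterior Inverse-Gamma(26/5, 1559/40)
obs 9: x=3 → posterior Inverse-Gamma(57/10, 421/10)
obs 10: x=1 → posterior Inverse-Gamma(31/5, 1689/40)
obs 11: x=-1 → posterior Inverse-Gamma(67/10, 867/20)
obs 12: x=-3 → posterior Inverse-Gamma(36/5, 1979/40)
obs 13: x=-3/4 → posterior Inverse-Gamma(77/10, 8041/160)
obs 14: x=4 → posterior Inverse-Gamma(41/5, 9021/160)

k = 2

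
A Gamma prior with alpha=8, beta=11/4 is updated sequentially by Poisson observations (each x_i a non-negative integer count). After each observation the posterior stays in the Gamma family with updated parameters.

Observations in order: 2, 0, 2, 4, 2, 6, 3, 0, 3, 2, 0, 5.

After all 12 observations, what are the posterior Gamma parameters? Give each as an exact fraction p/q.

obs 1: x=2 → posterior Gamma(10, 15/4)
obs 2: x=0 → posterior Gamma(10, 19/4)
obs 3: x=2 → posterior Gamma(12, 23/4)
obs 4: x=4 → posterior Gamma(16, 27/4)
obs 5: x=2 → posterior Gamma(18, 31/4)
obs 6: x=6 → posterior Gamma(24, 35/4)
obs 7: x=3 → posterior Gamma(27, 39/4)
obs 8: x=0 → posterior Gamma(27, 43/4)
obs 9: x=3 → posterior Gamma(30, 47/4)
obs 10: x=2 → posterior Gamma(32, 51/4)
obs 11: x=0 → posterior Gamma(32, 55/4)
obs 12: x=5 → posterior Gamma(37, 59/4)

alpha=37, beta=59/4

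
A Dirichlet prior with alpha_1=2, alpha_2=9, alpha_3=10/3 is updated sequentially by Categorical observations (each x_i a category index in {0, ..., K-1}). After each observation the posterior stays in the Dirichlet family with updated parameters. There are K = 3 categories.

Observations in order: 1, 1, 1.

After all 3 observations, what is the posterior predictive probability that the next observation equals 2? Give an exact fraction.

5/26

obs 1: x=1 → posterior Dirichlet(2, 10, 10/3)
obs 2: x=1 → posterior Dirichlet(2, 11, 10/3)
obs 3: x=1 → posterior Dirichlet(2, 12, 10/3)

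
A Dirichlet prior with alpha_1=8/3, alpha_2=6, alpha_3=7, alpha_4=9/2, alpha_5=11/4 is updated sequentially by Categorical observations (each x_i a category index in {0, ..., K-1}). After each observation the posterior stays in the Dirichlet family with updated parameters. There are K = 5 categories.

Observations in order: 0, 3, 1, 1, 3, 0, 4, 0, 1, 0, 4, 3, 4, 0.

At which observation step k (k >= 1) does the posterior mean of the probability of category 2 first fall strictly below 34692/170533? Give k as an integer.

k = 12

obs 1: x=0 → posterior Dirichlet(11/3, 6, 7, 9/2, 11/4)
obs 2: x=3 → posterior Dirichlet(11/3, 6, 7, 11/2, 11/4)
obs 3: x=1 → posterior Dirichlet(11/3, 7, 7, 11/2, 11/4)
obs 4: x=1 → posterior Dirichlet(11/3, 8, 7, 11/2, 11/4)
obs 5: x=3 → posterior Dirichlet(11/3, 8, 7, 13/2, 11/4)
obs 6: x=0 → posterior Dirichlet(14/3, 8, 7, 13/2, 11/4)
obs 7: x=4 → posterior Dirichlet(14/3, 8, 7, 13/2, 15/4)
obs 8: x=0 → posterior Dirichlet(17/3, 8, 7, 13/2, 15/4)
obs 9: x=1 → posterior Dirichlet(17/3, 9, 7, 13/2, 15/4)
obs 10: x=0 → posterior Dirichlet(20/3, 9, 7, 13/2, 15/4)
obs 11: x=4 → posterior Dirichlet(20/3, 9, 7, 13/2, 19/4)
obs 12: x=3 → posterior Dirichlet(20/3, 9, 7, 15/2, 19/4)
obs 13: x=4 → posterior Dirichlet(20/3, 9, 7, 15/2, 23/4)
obs 14: x=0 → posterior Dirichlet(23/3, 9, 7, 15/2, 23/4)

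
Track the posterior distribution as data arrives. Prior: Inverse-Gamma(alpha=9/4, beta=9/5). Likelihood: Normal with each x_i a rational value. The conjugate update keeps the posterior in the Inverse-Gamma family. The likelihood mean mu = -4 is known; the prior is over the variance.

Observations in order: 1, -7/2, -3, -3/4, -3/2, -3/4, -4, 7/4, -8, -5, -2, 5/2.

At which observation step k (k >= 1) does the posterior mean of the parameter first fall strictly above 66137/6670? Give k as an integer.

k = 12

obs 1: x=1 → posterior Inverse-Gamma(11/4, 143/10)
obs 2: x=-7/2 → posterior Inverse-Gamma(13/4, 577/40)
obs 3: x=-3 → posterior Inverse-Gamma(15/4, 597/40)
obs 4: x=-3/4 → posterior Inverse-Gamma(17/4, 3233/160)
obs 5: x=-3/2 → posterior Inverse-Gamma(19/4, 3733/160)
obs 6: x=-3/4 → posterior Inverse-Gamma(21/4, 2289/80)
obs 7: x=-4 → posterior Inverse-Gamma(23/4, 2289/80)
obs 8: x=7/4 → posterior Inverse-Gamma(25/4, 7223/160)
obs 9: x=-8 → posterior Inverse-Gamma(27/4, 8503/160)
obs 10: x=-5 → posterior Inverse-Gamma(29/4, 8583/160)
obs 11: x=-2 → posterior Inverse-Gamma(31/4, 8903/160)
obs 12: x=5/2 → posterior Inverse-Gamma(33/4, 12283/160)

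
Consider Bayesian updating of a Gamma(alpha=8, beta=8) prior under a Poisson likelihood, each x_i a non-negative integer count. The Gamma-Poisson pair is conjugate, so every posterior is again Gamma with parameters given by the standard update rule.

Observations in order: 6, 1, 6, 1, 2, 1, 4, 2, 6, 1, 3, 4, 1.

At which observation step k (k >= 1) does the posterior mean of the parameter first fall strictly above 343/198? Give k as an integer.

k = 3

obs 1: x=6 → posterior Gamma(14, 9)
obs 2: x=1 → posterior Gamma(15, 10)
obs 3: x=6 → posterior Gamma(21, 11)
obs 4: x=1 → posterior Gamma(22, 12)
obs 5: x=2 → posterior Gamma(24, 13)
obs 6: x=1 → posterior Gamma(25, 14)
obs 7: x=4 → posterior Gamma(29, 15)
obs 8: x=2 → posterior Gamma(31, 16)
obs 9: x=6 → posterior Gamma(37, 17)
obs 10: x=1 → posterior Gamma(38, 18)
obs 11: x=3 → posterior Gamma(41, 19)
obs 12: x=4 → posterior Gamma(45, 20)
obs 13: x=1 → posterior Gamma(46, 21)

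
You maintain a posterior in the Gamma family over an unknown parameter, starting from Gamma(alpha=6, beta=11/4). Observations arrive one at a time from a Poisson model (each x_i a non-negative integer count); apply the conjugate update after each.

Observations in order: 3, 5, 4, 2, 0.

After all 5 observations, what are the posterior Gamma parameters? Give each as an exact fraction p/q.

obs 1: x=3 → posterior Gamma(9, 15/4)
obs 2: x=5 → posterior Gamma(14, 19/4)
obs 3: x=4 → posterior Gamma(18, 23/4)
obs 4: x=2 → posterior Gamma(20, 27/4)
obs 5: x=0 → posterior Gamma(20, 31/4)

alpha=20, beta=31/4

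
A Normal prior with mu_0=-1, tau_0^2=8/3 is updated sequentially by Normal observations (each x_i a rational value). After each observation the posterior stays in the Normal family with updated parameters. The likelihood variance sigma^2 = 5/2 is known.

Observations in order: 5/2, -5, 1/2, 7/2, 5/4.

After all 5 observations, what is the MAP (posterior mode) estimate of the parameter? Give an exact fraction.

29/95

obs 1: x=5/2 → posterior Normal(25/31, 40/31)
obs 2: x=-5 → posterior Normal(-55/47, 40/47)
obs 3: x=1/2 → posterior Normal(-47/63, 40/63)
obs 4: x=7/2 → posterior Normal(9/79, 40/79)
obs 5: x=5/4 → posterior Normal(29/95, 8/19)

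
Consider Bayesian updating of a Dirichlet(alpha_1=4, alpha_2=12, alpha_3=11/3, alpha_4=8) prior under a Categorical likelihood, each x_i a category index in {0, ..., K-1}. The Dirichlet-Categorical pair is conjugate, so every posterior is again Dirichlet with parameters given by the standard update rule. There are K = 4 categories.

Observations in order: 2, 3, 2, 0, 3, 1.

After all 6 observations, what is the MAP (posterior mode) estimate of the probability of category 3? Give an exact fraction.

27/89

obs 1: x=2 → posterior Dirichlet(4, 12, 14/3, 8)
obs 2: x=3 → posterior Dirichlet(4, 12, 14/3, 9)
obs 3: x=2 → posterior Dirichlet(4, 12, 17/3, 9)
obs 4: x=0 → posterior Dirichlet(5, 12, 17/3, 9)
obs 5: x=3 → posterior Dirichlet(5, 12, 17/3, 10)
obs 6: x=1 → posterior Dirichlet(5, 13, 17/3, 10)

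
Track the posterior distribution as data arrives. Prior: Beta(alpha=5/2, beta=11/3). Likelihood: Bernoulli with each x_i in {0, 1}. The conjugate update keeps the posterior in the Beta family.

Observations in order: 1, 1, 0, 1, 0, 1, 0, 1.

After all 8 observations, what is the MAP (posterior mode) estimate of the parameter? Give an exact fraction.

39/73

obs 1: x=1 → posterior Beta(7/2, 11/3)
obs 2: x=1 → posterior Beta(9/2, 11/3)
obs 3: x=0 → posterior Beta(9/2, 14/3)
obs 4: x=1 → posterior Beta(11/2, 14/3)
obs 5: x=0 → posterior Beta(11/2, 17/3)
obs 6: x=1 → posterior Beta(13/2, 17/3)
obs 7: x=0 → posterior Beta(13/2, 20/3)
obs 8: x=1 → posterior Beta(15/2, 20/3)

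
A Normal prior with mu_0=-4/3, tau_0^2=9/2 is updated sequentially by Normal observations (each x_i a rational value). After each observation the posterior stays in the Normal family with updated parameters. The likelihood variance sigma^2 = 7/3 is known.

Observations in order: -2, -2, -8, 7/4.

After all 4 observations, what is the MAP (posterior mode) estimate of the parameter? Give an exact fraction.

obs 1: x=-2 → posterior Normal(-218/123, 63/41)
obs 2: x=-2 → posterior Normal(-95/51, 63/68)
obs 3: x=-8 → posterior Normal(-1028/285, 63/95)
obs 4: x=7/4 → posterior Normal(-3545/1464, 63/122)

-3545/1464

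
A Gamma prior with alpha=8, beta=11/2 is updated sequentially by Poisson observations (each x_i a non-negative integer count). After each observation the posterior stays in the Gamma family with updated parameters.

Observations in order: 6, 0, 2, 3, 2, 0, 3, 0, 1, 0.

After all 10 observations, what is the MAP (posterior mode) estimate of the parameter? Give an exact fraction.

48/31

obs 1: x=6 → posterior Gamma(14, 13/2)
obs 2: x=0 → posterior Gamma(14, 15/2)
obs 3: x=2 → posterior Gamma(16, 17/2)
obs 4: x=3 → posterior Gamma(19, 19/2)
obs 5: x=2 → posterior Gamma(21, 21/2)
obs 6: x=0 → posterior Gamma(21, 23/2)
obs 7: x=3 → posterior Gamma(24, 25/2)
obs 8: x=0 → posterior Gamma(24, 27/2)
obs 9: x=1 → posterior Gamma(25, 29/2)
obs 10: x=0 → posterior Gamma(25, 31/2)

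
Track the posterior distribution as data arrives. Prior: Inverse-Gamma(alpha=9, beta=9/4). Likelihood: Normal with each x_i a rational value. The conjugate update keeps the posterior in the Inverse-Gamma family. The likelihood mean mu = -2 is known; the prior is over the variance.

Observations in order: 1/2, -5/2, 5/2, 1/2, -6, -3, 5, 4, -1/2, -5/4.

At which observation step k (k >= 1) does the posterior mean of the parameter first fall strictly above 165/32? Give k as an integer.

obs 1: x=1/2 → posterior Inverse-Gamma(19/2, 43/8)
obs 2: x=-5/2 → posterior Inverse-Gamma(10, 11/2)
obs 3: x=5/2 → posterior Inverse-Gamma(21/2, 125/8)
obs 4: x=1/2 → posterior Inverse-Gamma(11, 75/4)
obs 5: x=-6 → posterior Inverse-Gamma(23/2, 107/4)
obs 6: x=-3 → posterior Inverse-Gamma(12, 109/4)
obs 7: x=5 → posterior Inverse-Gamma(25/2, 207/4)
obs 8: x=4 → posterior Inverse-Gamma(13, 279/4)
obs 9: x=-1/2 → posterior Inverse-Gamma(27/2, 567/8)
obs 10: x=-5/4 → posterior Inverse-Gamma(14, 2277/32)

k = 8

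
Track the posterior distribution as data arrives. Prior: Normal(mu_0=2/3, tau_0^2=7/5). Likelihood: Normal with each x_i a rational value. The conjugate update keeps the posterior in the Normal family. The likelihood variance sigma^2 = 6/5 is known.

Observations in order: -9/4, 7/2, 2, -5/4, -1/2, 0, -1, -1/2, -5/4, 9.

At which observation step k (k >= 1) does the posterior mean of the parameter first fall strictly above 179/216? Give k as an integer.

obs 1: x=-9/4 → posterior Normal(-47/52, 42/65)
obs 2: x=7/2 → posterior Normal(51/80, 21/50)
obs 3: x=2 → posterior Normal(107/108, 14/45)
obs 4: x=-5/4 → posterior Normal(9/17, 21/85)
obs 5: x=-1/2 → posterior Normal(29/82, 42/205)
obs 6: x=0 → posterior Normal(29/96, 7/40)
obs 7: x=-1 → posterior Normal(3/22, 42/275)
obs 8: x=-1/2 → posterior Normal(2/31, 21/155)
obs 9: x=-5/4 → posterior Normal(-19/276, 14/115)
obs 10: x=9 → posterior Normal(233/304, 21/190)

k = 3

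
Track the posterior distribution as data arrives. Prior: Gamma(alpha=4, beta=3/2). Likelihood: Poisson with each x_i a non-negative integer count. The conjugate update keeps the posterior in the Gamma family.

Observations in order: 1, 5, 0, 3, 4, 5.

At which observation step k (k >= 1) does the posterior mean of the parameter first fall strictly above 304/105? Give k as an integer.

obs 1: x=1 → posterior Gamma(5, 5/2)
obs 2: x=5 → posterior Gamma(10, 7/2)
obs 3: x=0 → posterior Gamma(10, 9/2)
obs 4: x=3 → posterior Gamma(13, 11/2)
obs 5: x=4 → posterior Gamma(17, 13/2)
obs 6: x=5 → posterior Gamma(22, 15/2)

k = 6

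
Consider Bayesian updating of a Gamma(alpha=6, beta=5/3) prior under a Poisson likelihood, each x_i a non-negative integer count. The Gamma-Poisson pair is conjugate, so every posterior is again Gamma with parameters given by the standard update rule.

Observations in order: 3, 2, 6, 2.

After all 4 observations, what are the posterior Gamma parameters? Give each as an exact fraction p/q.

obs 1: x=3 → posterior Gamma(9, 8/3)
obs 2: x=2 → posterior Gamma(11, 11/3)
obs 3: x=6 → posterior Gamma(17, 14/3)
obs 4: x=2 → posterior Gamma(19, 17/3)

alpha=19, beta=17/3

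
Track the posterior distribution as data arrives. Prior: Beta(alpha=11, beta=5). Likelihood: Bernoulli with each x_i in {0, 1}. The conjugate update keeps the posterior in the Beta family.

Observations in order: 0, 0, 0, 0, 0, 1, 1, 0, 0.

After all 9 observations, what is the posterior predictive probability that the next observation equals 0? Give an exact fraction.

12/25

obs 1: x=0 → posterior Beta(11, 6)
obs 2: x=0 → posterior Beta(11, 7)
obs 3: x=0 → posterior Beta(11, 8)
obs 4: x=0 → posterior Beta(11, 9)
obs 5: x=0 → posterior Beta(11, 10)
obs 6: x=1 → posterior Beta(12, 10)
obs 7: x=1 → posterior Beta(13, 10)
obs 8: x=0 → posterior Beta(13, 11)
obs 9: x=0 → posterior Beta(13, 12)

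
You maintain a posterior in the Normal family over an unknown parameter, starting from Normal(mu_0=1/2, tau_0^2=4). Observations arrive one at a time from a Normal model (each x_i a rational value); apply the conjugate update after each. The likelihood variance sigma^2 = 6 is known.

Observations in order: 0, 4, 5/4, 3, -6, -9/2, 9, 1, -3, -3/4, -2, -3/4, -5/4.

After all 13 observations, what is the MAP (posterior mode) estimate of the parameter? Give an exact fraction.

3/58

obs 1: x=0 → posterior Normal(3/10, 12/5)
obs 2: x=4 → posterior Normal(19/14, 12/7)
obs 3: x=5/4 → posterior Normal(4/3, 4/3)
obs 4: x=3 → posterior Normal(18/11, 12/11)
obs 5: x=-6 → posterior Normal(6/13, 12/13)
obs 6: x=-9/2 → posterior Normal(-1/5, 4/5)
obs 7: x=9 → posterior Normal(15/17, 12/17)
obs 8: x=1 → posterior Normal(17/19, 12/19)
obs 9: x=-3 → posterior Normal(11/21, 4/7)
obs 10: x=-3/4 → posterior Normal(19/46, 12/23)
obs 11: x=-2 → posterior Normal(11/50, 12/25)
obs 12: x=-3/4 → posterior Normal(4/27, 4/9)
obs 13: x=-5/4 → posterior Normal(3/58, 12/29)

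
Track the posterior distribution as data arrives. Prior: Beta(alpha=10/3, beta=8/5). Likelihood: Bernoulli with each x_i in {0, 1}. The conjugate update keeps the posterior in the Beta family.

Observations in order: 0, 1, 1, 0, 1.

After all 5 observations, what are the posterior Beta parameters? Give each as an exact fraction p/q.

alpha=19/3, beta=18/5

obs 1: x=0 → posterior Beta(10/3, 13/5)
obs 2: x=1 → posterior Beta(13/3, 13/5)
obs 3: x=1 → posterior Beta(16/3, 13/5)
obs 4: x=0 → posterior Beta(16/3, 18/5)
obs 5: x=1 → posterior Beta(19/3, 18/5)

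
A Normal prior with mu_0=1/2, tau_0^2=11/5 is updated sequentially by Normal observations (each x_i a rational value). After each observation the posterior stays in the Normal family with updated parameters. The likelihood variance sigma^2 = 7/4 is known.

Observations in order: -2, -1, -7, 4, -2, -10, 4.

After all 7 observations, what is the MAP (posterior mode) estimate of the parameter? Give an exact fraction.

obs 1: x=-2 → posterior Normal(-141/158, 77/79)
obs 2: x=-1 → posterior Normal(-229/246, 77/123)
obs 3: x=-7 → posterior Normal(-845/334, 77/167)
obs 4: x=4 → posterior Normal(-493/422, 77/211)
obs 5: x=-2 → posterior Normal(-223/170, 77/255)
obs 6: x=-10 → posterior Normal(-1549/598, 77/299)
obs 7: x=4 → posterior Normal(-171/98, 11/49)

-171/98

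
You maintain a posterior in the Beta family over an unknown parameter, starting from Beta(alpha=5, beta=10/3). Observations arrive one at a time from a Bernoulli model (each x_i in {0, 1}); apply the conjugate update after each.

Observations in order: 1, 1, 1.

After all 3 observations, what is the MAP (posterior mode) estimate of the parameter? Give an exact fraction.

obs 1: x=1 → posterior Beta(6, 10/3)
obs 2: x=1 → posterior Beta(7, 10/3)
obs 3: x=1 → posterior Beta(8, 10/3)

3/4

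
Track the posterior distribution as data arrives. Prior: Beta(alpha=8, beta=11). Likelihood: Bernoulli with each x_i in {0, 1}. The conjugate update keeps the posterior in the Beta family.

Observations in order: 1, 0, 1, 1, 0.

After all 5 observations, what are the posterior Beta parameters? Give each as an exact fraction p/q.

obs 1: x=1 → posterior Beta(9, 11)
obs 2: x=0 → posterior Beta(9, 12)
obs 3: x=1 → posterior Beta(10, 12)
obs 4: x=1 → posterior Beta(11, 12)
obs 5: x=0 → posterior Beta(11, 13)

alpha=11, beta=13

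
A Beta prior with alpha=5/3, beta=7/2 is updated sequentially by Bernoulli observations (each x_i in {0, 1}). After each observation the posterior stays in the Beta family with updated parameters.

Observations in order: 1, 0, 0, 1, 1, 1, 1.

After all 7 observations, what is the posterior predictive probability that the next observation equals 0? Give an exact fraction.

obs 1: x=1 → posterior Beta(8/3, 7/2)
obs 2: x=0 → posterior Beta(8/3, 9/2)
obs 3: x=0 → posterior Beta(8/3, 11/2)
obs 4: x=1 → posterior Beta(11/3, 11/2)
obs 5: x=1 → posterior Beta(14/3, 11/2)
obs 6: x=1 → posterior Beta(17/3, 11/2)
obs 7: x=1 → posterior Beta(20/3, 11/2)

33/73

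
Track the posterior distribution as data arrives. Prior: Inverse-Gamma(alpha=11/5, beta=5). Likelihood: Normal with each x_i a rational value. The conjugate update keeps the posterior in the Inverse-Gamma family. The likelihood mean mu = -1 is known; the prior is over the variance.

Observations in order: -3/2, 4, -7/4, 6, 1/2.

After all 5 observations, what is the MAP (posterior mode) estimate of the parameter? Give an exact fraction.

obs 1: x=-3/2 → posterior Inverse-Gamma(27/10, 41/8)
obs 2: x=4 → posterior Inverse-Gamma(16/5, 141/8)
obs 3: x=-7/4 → posterior Inverse-Gamma(37/10, 573/32)
obs 4: x=6 → posterior Inverse-Gamma(21/5, 1357/32)
obs 5: x=1/2 → posterior Inverse-Gamma(47/10, 1393/32)

6965/912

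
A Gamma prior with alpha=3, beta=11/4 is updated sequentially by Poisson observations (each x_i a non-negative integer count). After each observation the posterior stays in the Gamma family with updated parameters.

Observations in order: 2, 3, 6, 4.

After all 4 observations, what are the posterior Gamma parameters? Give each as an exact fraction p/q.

obs 1: x=2 → posterior Gamma(5, 15/4)
obs 2: x=3 → posterior Gamma(8, 19/4)
obs 3: x=6 → posterior Gamma(14, 23/4)
obs 4: x=4 → posterior Gamma(18, 27/4)

alpha=18, beta=27/4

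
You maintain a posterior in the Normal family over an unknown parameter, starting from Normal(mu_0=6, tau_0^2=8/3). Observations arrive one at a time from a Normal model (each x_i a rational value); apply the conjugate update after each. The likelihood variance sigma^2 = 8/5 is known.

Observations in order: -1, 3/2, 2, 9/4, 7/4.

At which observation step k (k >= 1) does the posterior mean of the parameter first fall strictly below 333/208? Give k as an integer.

k = 2

obs 1: x=-1 → posterior Normal(13/8, 1)
obs 2: x=3/2 → posterior Normal(41/26, 8/13)
obs 3: x=2 → posterior Normal(61/36, 4/9)
obs 4: x=9/4 → posterior Normal(167/92, 8/23)
obs 5: x=7/4 → posterior Normal(101/56, 2/7)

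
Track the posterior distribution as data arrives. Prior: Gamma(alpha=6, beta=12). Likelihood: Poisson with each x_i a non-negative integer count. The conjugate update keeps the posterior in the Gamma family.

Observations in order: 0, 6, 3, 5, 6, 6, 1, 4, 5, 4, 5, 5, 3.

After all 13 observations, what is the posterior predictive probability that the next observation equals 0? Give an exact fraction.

obs 1: x=0 → posterior Gamma(6, 13)
obs 2: x=6 → posterior Gamma(12, 14)
obs 3: x=3 → posterior Gamma(15, 15)
obs 4: x=5 → posterior Gamma(20, 16)
obs 5: x=6 → posterior Gamma(26, 17)
obs 6: x=6 → posterior Gamma(32, 18)
obs 7: x=1 → posterior Gamma(33, 19)
obs 8: x=4 → posterior Gamma(37, 20)
obs 9: x=5 → posterior Gamma(42, 21)
obs 10: x=4 → posterior Gamma(46, 22)
obs 11: x=5 → posterior Gamma(51, 23)
obs 12: x=5 → posterior Gamma(56, 24)
obs 13: x=3 → posterior Gamma(59, 25)

30092655381050560203999655352889489352157838253365440550624043680727481842041015625/304388002238065446743317502658335238267777393435301483051006458552163515529718398976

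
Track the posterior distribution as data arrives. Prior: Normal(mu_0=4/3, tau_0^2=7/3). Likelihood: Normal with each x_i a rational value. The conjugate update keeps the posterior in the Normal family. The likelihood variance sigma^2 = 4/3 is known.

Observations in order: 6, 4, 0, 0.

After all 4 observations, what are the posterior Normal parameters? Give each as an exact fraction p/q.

obs 1: x=6 → posterior Normal(142/33, 28/33)
obs 2: x=4 → posterior Normal(113/27, 14/27)
obs 3: x=0 → posterior Normal(226/75, 28/75)
obs 4: x=0 → posterior Normal(113/48, 7/24)

mu_0=113/48, tau_0^2=7/24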